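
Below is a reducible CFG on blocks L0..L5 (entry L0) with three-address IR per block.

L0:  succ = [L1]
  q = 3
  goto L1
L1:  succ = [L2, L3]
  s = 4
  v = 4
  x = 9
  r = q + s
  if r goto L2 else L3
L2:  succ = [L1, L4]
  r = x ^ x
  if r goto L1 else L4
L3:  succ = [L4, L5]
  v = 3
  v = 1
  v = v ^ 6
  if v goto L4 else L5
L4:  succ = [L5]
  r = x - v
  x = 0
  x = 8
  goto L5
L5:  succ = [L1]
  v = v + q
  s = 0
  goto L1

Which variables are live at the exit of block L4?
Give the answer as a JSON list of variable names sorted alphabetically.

def/use:
  L0 def {q} use ∅
  L1 def {r,s,v,x} use {q}
  L2 def {r} use {x}
  L3 def {v} use ∅
  L4 def {r,x} use {v,x}
  L5 def {s,v} use {q,v}

Liveness:
  L0: in=∅ out={q}
  L1: in={q} out={q,v,x}
  L2: in={q,v,x} out={q,v,x}
  L3: in={q,x} out={q,v,x}
  L4: in={q,v,x} out={q,v}
  L5: in={q,v} out={q}

live-out(L4) = ["q", "v"]

Answer: ["q", "v"]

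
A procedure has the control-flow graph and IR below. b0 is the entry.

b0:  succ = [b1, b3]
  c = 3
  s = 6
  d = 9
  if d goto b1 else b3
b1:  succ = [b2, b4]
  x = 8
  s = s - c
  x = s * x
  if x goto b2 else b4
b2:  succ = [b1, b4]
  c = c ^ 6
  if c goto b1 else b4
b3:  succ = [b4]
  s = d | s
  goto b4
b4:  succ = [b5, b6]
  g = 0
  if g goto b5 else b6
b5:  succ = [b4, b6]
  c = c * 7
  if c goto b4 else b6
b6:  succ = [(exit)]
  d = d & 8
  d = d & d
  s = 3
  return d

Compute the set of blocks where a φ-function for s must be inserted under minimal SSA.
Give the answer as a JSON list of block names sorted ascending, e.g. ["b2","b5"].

idom tree: b1←b0 b2←b1 b3←b0 b4←b0 b5←b4 b6←b4
Dom∩ at merges:
  b1: preds {b0,b2}: {b0} ∩ {b0,b1,b2} = {b0}; idom=b0
  b4: preds {b1,b2,b3,b5}: {b0,b1} ∩ {b0,b1,b2} ∩ {b0,b3} ∩ {b0,b4,b5} = {b0}; idom=b0
  b6: preds {b4,b5}: {b0,b4} ∩ {b0,b4,b5} = {b0,b4}; idom=b4

DF walk-up:
  join b1 pred b0: · stop@b0
  join b1 pred b2: b2→b1 stop@b0
  join b4 pred b1: b1 stop@b0
  join b4 pred b2: b2→b1 stop@b0
  join b4 pred b3: b3 stop@b0
  join b4 pred b5: b5→b4 stop@b0
  join b6 pred b4: · stop@b4
  join b6 pred b5: b5 stop@b4
  b0: DF=∅
  b1: DF={b1,b4}
  b2: DF={b1,b4}
  b3: DF={b4}
  b4: DF={b4}
  b5: DF={b4,b6}
  b6: DF=∅

φ for s: defs {b0,b1,b3,b6}
  DF⁺ = {b1,b4}

Answer: ["b1", "b4"]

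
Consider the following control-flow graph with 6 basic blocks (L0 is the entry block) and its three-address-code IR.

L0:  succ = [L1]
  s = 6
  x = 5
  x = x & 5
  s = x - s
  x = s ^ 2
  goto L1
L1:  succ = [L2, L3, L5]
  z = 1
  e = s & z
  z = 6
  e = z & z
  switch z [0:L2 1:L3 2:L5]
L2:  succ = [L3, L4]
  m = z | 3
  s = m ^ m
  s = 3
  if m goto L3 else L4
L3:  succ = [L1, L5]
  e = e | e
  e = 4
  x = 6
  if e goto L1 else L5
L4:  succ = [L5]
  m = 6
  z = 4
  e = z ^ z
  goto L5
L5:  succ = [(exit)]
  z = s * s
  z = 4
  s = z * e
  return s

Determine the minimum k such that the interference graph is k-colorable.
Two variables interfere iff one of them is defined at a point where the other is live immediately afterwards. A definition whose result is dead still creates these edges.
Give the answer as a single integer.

Answer: 3

Analysis:
Per-block:
  L0 def {s,x} use ∅
  L1 def {e,z} use {s}
  L2 def {m,s} use {z}
  L3 def {e,x} use {e}
  L4 def {e,m,z} use ∅
  L5 def {s,z} use {e,s}

Backward fixpoint:
  L0 li=∅ lo={s}
  L1 li={s} lo={e,s,z}
  L2 li={e,z} lo={e,s}
  L3 li={e,s} lo={e,s}
  L4 li={s} lo={e,s}
  L5 li={e,s} lo=∅

Conflict graph:
  e↔{m,s,x,z}
  m↔{e,s}
  s↔{e,m,x,z}
  x↔{e,s}
  z↔{e,s}

Colouring:
  lower bound: {e,m,s} mutually conflict ⇒ χ ≥ 3
  assign e→R0 m→R2 s→R1 x→R2 z→R2 — no edge inside a register ⇒ χ ≤ 3
  χ = 3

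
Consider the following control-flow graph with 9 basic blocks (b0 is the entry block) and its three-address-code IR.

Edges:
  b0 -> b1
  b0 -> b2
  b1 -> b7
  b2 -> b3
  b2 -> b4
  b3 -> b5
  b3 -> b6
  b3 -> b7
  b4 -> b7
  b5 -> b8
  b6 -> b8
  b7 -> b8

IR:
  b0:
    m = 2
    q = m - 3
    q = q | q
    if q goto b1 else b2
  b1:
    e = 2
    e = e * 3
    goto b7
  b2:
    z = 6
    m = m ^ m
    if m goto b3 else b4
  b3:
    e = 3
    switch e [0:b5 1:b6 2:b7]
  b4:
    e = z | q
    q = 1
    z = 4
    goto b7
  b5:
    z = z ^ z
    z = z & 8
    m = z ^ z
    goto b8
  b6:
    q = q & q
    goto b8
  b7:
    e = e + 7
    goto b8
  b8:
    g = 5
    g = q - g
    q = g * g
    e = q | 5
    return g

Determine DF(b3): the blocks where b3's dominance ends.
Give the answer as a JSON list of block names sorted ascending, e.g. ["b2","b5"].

idom tree: b1←b0 b2←b0 b3←b2 b4←b2 b5←b3 b6←b3 b7←b0 b8←b0
Dom at joins:
  b7: preds {b1,b3,b4}: {b0,b1} ∩ {b0,b2,b3} ∩ {b0,b2,b4} = {b0}; idom=b0
  b8: preds {b5,b6,b7}: {b0,b2,b3,b5} ∩ {b0,b2,b3,b6} ∩ {b0,b7} = {b0}; idom=b0

Frontier:
  join b7 pred b1: b1 stop@b0
  join b7 pred b3: b3→b2 stop@b0
  join b7 pred b4: b4→b2 stop@b0
  join b8 pred b5: b5→b3→b2 stop@b0
  join b8 pred b6: b6→b3→b2 stop@b0
  join b8 pred b7: b7 stop@b0
  b0 → ∅
  b1 → {b7}
  b2 → {b7,b8}
  b3 → {b7,b8}
  b4 → {b7}
  b5 → {b8}
  b6 → {b8}
  b7 → {b8}
  b8 → ∅

DF(b3) = ["b7", "b8"]

Answer: ["b7", "b8"]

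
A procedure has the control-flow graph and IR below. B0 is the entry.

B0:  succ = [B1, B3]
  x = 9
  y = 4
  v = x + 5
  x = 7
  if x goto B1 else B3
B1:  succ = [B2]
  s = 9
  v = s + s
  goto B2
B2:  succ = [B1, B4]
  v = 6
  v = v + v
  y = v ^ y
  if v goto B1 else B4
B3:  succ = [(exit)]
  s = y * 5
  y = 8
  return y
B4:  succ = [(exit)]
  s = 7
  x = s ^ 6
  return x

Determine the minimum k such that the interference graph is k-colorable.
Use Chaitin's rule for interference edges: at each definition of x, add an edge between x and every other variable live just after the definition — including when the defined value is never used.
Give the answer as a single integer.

Answer: 2

Working:
Block summaries:
  B0: {v,x,y} / ∅
  B1: {s,v} / ∅
  B2: {v,y} / {y}
  B3: {s,y} / {y}
  B4: {s,x} / ∅

Backward fixpoint:
  B0 li=∅ lo={y}
  B1 li={y} lo={y}
  B2 li={y} lo={y}
  B3 li={y} lo=∅
  B4 li=∅ lo=∅

Interference:
  s: {y}
  v: {y}
  x: {y}
  y: {s,v,x}

Colouring:
  clique {s,y} ⇒ need ≥ 2
  2-colouring: R0={y}  R1={s,v,x}
  χ = 2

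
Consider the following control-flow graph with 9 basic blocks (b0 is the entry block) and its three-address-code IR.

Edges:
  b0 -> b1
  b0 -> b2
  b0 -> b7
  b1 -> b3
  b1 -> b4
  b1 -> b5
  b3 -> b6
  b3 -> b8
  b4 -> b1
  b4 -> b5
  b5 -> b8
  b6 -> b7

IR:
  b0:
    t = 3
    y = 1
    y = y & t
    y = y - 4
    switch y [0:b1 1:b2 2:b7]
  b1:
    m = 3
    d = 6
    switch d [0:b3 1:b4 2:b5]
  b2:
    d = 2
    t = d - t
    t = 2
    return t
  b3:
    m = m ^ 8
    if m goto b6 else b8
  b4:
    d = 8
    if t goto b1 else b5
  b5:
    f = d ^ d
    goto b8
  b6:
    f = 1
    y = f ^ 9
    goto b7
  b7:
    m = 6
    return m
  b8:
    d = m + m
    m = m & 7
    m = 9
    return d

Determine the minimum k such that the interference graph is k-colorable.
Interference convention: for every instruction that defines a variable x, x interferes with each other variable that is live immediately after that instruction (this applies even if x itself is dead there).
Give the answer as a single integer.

Per-block:
  b0: def={t,y} ue=∅
  b1: def={d,m} ue=∅
  b2: def={d,t} ue={t}
  b3: def={m} ue={m}
  b4: def={d} ue={t}
  b5: def={f} ue={d}
  b6: def={f,y} ue=∅
  b7: def={m} ue=∅
  b8: def={d,m} ue={m}

Liveness:
  b0 li=∅ lo={t}
  b1 li={t} lo={d,m,t}
  b2 li={t} lo=∅
  b3 li={m} lo={m}
  b4 li={m,t} lo={d,m,t}
  b5 li={d,m} lo={m}
  b6 li=∅ lo=∅
  b7 li=∅ lo=∅
  b8 li={m} lo=∅

Interfere edges:
  d↔{m,t}
  f↔{m}
  m↔{d,f,t}
  t↔{d,m,y}
  y↔{t}

Colouring:
  lower bound: {d,m,t} mutually conflict ⇒ χ ≥ 3
  assign d→c2 f→c1 m→c0 t→c1 y→c0 — no edge inside a register ⇒ χ ≤ 3
  χ = 3

Answer: 3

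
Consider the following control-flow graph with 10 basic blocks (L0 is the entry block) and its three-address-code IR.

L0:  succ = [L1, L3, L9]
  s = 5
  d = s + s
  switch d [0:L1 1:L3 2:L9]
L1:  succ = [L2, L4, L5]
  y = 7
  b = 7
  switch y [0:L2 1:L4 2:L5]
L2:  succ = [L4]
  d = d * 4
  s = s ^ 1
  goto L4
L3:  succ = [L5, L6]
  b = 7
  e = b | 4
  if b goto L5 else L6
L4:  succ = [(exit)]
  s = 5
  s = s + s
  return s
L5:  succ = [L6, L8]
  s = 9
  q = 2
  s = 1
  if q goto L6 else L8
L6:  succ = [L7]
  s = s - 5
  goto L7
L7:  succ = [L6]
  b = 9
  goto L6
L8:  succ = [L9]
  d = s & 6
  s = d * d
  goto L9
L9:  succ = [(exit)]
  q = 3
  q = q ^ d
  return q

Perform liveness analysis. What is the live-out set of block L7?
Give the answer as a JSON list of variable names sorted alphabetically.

Block summaries:
  L0: {d,s} / ∅
  L1: {b,y} / ∅
  L2: {d,s} / {d,s}
  L3: {b,e} / ∅
  L4: {s} / ∅
  L5: {q,s} / ∅
  L6: {s} / {s}
  L7: {b} / ∅
  L8: {d,s} / {s}
  L9: {q} / {d}

Live sets:
  live L0: ∅→{d,s}
  live L1: {d,s}→{d,s}
  live L2: {d,s}→∅
  live L3: {s}→{s}
  live L4: ∅→∅
  live L5: ∅→{s}
  live L6: {s}→{s}
  live L7: {s}→{s}
  live L8: {s}→{d}
  live L9: {d}→∅

live-out(L7) = ["s"]

Answer: ["s"]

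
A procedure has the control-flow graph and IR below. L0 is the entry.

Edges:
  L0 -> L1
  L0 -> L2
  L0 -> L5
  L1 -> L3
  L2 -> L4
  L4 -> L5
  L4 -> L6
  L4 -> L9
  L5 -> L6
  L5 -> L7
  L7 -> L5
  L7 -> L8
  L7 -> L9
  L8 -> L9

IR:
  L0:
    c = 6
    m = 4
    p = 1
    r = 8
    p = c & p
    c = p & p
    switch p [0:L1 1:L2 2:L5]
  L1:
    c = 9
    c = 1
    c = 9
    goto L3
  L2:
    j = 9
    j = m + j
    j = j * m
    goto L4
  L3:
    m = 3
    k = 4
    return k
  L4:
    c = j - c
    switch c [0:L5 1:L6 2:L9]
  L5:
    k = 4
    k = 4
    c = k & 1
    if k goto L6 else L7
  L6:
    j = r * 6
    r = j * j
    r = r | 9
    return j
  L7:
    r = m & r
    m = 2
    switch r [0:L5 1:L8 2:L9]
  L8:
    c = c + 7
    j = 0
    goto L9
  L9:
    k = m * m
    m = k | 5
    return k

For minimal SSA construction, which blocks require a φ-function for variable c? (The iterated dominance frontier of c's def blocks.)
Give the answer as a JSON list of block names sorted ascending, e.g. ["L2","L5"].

Answer: ["L5", "L6", "L9"]

Derivation:
idom tree: L1←L0 L2←L0 L3←L1 L4←L2 L5←L0 L6←L0 L7←L5 L8←L7 L9←L0
Dom∩ at merges:
  L5: preds {L0,L4,L7}: {L0} ∩ {L0,L2,L4} ∩ {L0,L5,L7} = {L0}; idom=L0
  L6: preds {L4,L5}: {L0,L2,L4} ∩ {L0,L5} = {L0}; idom=L0
  L9: preds {L4,L7,L8}: {L0,L2,L4} ∩ {L0,L5,L7} ∩ {L0,L5,L7,L8} = {L0}; idom=L0

DF walk-up:
  L5←L0: walk · to L0
  L5←L4: walk L4→L2 to L0
  L5←L7: walk L7→L5 to L0
  L6←L4: walk L4→L2 to L0
  L6←L5: walk L5 to L0
  L9←L4: walk L4→L2 to L0
  L9←L7: walk L7→L5 to L0
  L9←L8: walk L8→L7→L5 to L0
  L0 → ∅
  L1 → ∅
  L2 → {L5,L6,L9}
  L3 → ∅
  L4 → {L5,L6,L9}
  L5 → {L5,L6,L9}
  L6 → ∅
  L7 → {L5,L9}
  L8 → {L9}
  L9 → ∅

φ for c: defs {L0,L1,L4,L5,L8}
  DF⁺ = {L5,L6,L9}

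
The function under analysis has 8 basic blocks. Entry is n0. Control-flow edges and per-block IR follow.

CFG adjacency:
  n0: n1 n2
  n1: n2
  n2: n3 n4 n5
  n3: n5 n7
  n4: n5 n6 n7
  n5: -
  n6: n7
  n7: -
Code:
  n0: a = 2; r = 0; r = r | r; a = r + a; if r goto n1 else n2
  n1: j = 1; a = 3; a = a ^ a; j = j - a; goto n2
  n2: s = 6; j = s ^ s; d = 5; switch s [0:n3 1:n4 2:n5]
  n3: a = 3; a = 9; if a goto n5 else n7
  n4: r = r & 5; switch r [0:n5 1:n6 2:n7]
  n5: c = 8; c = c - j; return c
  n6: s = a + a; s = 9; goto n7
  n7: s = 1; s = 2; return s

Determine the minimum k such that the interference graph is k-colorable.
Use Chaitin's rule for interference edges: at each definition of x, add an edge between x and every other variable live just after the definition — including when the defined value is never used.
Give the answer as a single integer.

Answer: 5

Working:
Block summaries:
  n0: def={a,r} ue=∅
  n1: def={a,j} ue=∅
  n2: def={d,j,s} ue=∅
  n3: def={a} ue=∅
  n4: def={r} ue={r}
  n5: def={c} ue={j}
  n6: def={s} ue={a}
  n7: def={s} ue=∅

Live sets:
  n0 li=∅ lo={a,r}
  n1 li={r} lo={a,r}
  n2 li={a,r} lo={a,j,r}
  n3 li={j} lo={j}
  n4 li={a,j,r} lo={a,j}
  n5 li={j} lo=∅
  n6 li={a} lo=∅
  n7 li=∅ lo=∅

Interference:
  a — {d,j,r,s}
  c — {j}
  d — {a,j,r,s}
  j — {a,c,d,r,s}
  r — {a,d,j,s}
  s — {a,d,j,r}

Colouring:
  lower bound: {a,d,j,r,s} mutually conflict ⇒ χ ≥ 5
  5-colouring: r0={j}  r1={a,c}  r2={d}  r3={r}  r4={s}
  χ = 5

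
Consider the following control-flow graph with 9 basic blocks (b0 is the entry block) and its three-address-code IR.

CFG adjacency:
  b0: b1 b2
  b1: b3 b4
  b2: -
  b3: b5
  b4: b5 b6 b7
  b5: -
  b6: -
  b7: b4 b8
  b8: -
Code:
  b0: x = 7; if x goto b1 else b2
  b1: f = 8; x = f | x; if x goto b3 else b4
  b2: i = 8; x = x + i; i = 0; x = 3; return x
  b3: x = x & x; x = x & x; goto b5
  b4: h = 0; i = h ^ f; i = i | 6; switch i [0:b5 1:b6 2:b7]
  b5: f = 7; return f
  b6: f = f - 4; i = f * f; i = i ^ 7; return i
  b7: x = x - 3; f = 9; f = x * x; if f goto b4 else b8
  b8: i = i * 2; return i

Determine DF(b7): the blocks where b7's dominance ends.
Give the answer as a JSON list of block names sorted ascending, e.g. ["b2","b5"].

idom tree: b1←b0 b2←b0 b3←b1 b4←b1 b5←b1 b6←b4 b7←b4 b8←b7
Dom at joins:
  b4: preds {b1,b7}: {b0,b1} ∩ {b0,b1,b4,b7} = {b0,b1}; idom=b1
  b5: preds {b3,b4}: {b0,b1,b3} ∩ {b0,b1,b4} = {b0,b1}; idom=b1

DF derivation:
  b4←b1: walk · to b1
  b4←b7: walk b7→b4 to b1
  b5←b3: walk b3 to b1
  b5←b4: walk b4 to b1
  DF(b0)=∅
  DF(b1)=∅
  DF(b2)=∅
  DF(b3)={b5}
  DF(b4)={b4,b5}
  DF(b5)=∅
  DF(b6)=∅
  DF(b7)={b4}
  DF(b8)=∅

DF(b7) = ["b4"]

Answer: ["b4"]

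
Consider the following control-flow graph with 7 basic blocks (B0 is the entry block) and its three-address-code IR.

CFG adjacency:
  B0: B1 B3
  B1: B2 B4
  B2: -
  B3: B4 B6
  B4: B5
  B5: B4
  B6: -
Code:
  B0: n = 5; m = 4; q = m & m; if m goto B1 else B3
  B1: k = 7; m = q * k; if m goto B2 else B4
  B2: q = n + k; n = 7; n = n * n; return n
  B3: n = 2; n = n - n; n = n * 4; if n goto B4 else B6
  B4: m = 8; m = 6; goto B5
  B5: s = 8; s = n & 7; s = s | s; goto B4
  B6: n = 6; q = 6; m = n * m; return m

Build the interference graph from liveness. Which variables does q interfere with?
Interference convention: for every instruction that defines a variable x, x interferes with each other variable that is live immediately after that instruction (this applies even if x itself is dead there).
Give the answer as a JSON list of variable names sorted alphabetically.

Block summaries:
  B0: def={m,n,q} ue=∅
  B1: def={k,m} ue={q}
  B2: def={n,q} ue={k,n}
  B3: def={n} ue=∅
  B4: def={m} ue=∅
  B5: def={s} ue={n}
  B6: def={m,n,q} ue={m}

Liveness:
  B0: in=∅ out={m,n,q}
  B1: in={n,q} out={k,n}
  B2: in={k,n} out=∅
  B3: in={m} out={m,n}
  B4: in={n} out={n}
  B5: in={n} out={n}
  B6: in={m} out=∅

Conflict graph:
  k↔{m,n,q}
  m↔{k,n,q}
  n↔{k,m,q,s}
  q↔{k,m,n}
  s↔{n}

N(q) = ["k", "m", "n"]

Answer: ["k", "m", "n"]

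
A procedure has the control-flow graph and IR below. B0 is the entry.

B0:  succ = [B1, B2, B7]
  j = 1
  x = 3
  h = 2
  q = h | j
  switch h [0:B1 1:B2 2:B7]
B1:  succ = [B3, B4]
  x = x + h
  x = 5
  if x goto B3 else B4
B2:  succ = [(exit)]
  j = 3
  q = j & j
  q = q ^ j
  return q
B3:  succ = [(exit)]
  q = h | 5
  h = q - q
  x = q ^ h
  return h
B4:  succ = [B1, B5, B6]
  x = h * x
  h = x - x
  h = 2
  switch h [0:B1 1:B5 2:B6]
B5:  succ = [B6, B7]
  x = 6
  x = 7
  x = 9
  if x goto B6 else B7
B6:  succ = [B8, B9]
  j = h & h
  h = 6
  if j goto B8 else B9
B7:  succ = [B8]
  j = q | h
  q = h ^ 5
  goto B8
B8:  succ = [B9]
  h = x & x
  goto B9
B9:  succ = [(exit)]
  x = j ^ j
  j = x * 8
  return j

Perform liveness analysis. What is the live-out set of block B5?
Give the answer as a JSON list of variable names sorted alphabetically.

Answer: ["h", "q", "x"]

Derivation:
Per-block:
  B0: {h,j,q,x} / ∅
  B1: {x} / {h,x}
  B2: {j,q} / ∅
  B3: {h,q,x} / {h}
  B4: {h,x} / {h,x}
  B5: {x} / ∅
  B6: {h,j} / {h}
  B7: {j,q} / {h,q}
  B8: {h} / {x}
  B9: {j,x} / {j}

Liveness:
  B0 li=∅ lo={h,q,x}
  B1 li={h,q,x} lo={h,q,x}
  B2 li=∅ lo=∅
  B3 li={h} lo=∅
  B4 li={h,q,x} lo={h,q,x}
  B5 li={h,q} lo={h,q,x}
  B6 li={h,x} lo={j,x}
  B7 li={h,q,x} lo={j,x}
  B8 li={j,x} lo={j}
  B9 li={j} lo=∅

live-out(B5) = ["h", "q", "x"]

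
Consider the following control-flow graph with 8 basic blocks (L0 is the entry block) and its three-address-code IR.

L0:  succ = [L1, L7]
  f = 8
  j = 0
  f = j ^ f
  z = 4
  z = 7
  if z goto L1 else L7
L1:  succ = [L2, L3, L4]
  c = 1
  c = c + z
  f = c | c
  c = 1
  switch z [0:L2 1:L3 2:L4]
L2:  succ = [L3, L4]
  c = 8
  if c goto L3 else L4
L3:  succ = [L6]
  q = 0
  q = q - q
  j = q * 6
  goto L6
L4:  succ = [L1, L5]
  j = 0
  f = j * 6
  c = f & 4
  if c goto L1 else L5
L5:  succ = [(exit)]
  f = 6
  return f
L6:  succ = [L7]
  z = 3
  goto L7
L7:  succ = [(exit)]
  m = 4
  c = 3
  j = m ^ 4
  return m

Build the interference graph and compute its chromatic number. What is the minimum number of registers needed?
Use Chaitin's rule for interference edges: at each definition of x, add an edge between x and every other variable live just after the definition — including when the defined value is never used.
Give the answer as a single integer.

def/use:
  L0: {f,j,z} / ∅
  L1: {c,f} / {z}
  L2: {c} / ∅
  L3: {j,q} / ∅
  L4: {c,f,j} / ∅
  L5: {f} / ∅
  L6: {z} / ∅
  L7: {c,j,m} / ∅

Liveness:
  live L0: ∅→{z}
  live L1: {z}→{z}
  live L2: {z}→{z}
  live L3: ∅→∅
  live L4: {z}→{z}
  live L5: ∅→∅
  live L6: ∅→∅
  live L7: ∅→∅

Interfere edges:
  c — {m,z}
  f — {j,z}
  j — {f,m,z}
  m — {c,j}
  q — ∅
  z — {c,f,j}

Colouring:
  {f,j,z} pairwise interfere (3-clique) ⇒ χ ≥ 3
  assign c→r0 f→r2 j→r0 m→r1 q→r0 z→r1 — no edge inside a register ⇒ χ ≤ 3
  χ = 3

Answer: 3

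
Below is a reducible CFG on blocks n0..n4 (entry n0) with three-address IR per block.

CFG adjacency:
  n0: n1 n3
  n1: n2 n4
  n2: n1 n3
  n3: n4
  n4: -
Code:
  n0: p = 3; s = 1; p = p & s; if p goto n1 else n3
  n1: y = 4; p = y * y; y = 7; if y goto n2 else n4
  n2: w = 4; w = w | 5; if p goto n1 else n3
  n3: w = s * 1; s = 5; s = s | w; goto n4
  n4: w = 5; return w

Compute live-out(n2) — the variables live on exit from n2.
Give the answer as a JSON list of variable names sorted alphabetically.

def/use:
  n0 def {p,s} use ∅
  n1 def {p,y} use ∅
  n2 def {w} use {p}
  n3 def {s,w} use {s}
  n4 def {w} use ∅

Liveness:
  n0 li=∅ lo={s}
  n1 li={s} lo={p,s}
  n2 li={p,s} lo={s}
  n3 li={s} lo=∅
  n4 li=∅ lo=∅

live-out(n2) = ["s"]

Answer: ["s"]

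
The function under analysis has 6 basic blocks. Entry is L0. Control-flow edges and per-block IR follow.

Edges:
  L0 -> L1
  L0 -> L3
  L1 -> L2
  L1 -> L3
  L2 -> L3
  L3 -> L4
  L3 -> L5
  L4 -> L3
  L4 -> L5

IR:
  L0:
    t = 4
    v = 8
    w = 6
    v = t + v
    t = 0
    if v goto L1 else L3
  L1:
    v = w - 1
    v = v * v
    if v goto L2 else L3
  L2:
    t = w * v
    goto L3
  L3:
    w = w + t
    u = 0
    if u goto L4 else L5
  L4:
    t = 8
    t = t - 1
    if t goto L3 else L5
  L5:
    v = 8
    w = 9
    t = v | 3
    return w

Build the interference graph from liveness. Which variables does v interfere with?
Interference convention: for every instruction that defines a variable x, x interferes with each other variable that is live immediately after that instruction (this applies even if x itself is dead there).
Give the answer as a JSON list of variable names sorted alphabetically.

Per-block:
  L0: {t,v,w} / ∅
  L1: {v} / {w}
  L2: {t} / {v,w}
  L3: {u,w} / {t,w}
  L4: {t} / ∅
  L5: {t,v,w} / ∅

Liveness:
  live L0: ∅→{t,w}
  live L1: {t,w}→{t,v,w}
  live L2: {v,w}→{t,w}
  live L3: {t,w}→{w}
  live L4: {w}→{t,w}
  live L5: ∅→∅

Interfere edges:
  t — {v,w}
  u — {w}
  v — {t,w}
  w — {t,u,v}

N(v) = ["t", "w"]

Answer: ["t", "w"]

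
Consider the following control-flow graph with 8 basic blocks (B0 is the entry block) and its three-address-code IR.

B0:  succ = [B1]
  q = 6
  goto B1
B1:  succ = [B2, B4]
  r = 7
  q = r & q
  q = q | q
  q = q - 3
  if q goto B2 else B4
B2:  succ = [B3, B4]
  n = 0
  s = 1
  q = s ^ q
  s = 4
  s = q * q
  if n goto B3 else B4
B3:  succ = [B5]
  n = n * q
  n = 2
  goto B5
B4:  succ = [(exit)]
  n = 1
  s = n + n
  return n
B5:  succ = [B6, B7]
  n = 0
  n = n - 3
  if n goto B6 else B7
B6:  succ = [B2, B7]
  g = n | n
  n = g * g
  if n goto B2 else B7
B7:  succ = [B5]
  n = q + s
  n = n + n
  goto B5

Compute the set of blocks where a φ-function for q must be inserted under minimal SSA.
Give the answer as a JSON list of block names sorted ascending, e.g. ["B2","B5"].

Answer: ["B2", "B4"]

Derivation:
idom tree: B1←B0 B2←B1 B3←B2 B4←B1 B5←B3 B6←B5 B7←B5
Join-block Dom:
  B2: preds {B1,B6}: {B0,B1} ∩ {B0,B1,B2,B3,B5,B6} = {B0,B1}; idom=B1
  B4: preds {B1,B2}: {B0,B1} ∩ {B0,B1,B2} = {B0,B1}; idom=B1
  B5: preds {B3,B7}: {B0,B1,B2,B3} ∩ {B0,B1,B2,B3,B5,B7} = {B0,B1,B2,B3}; idom=B3
  B7: preds {B5,B6}: {B0,B1,B2,B3,B5} ∩ {B0,B1,B2,B3,B5,B6} = {B0,B1,B2,B3,B5}; idom=B5

Frontier:
  B2←B1: walk · to B1
  B2←B6: walk B6→B5→B3→B2 to B1
  B4←B1: walk · to B1
  B4←B2: walk B2 to B1
  B5←B3: walk · to B3
  B5←B7: walk B7→B5 to B3
  B7←B5: walk · to B5
  B7←B6: walk B6 to B5
  DF(B0)=∅
  DF(B1)=∅
  DF(B2)={B2,B4}
  DF(B3)={B2}
  DF(B4)=∅
  DF(B5)={B2,B5}
  DF(B6)={B2,B7}
  DF(B7)={B5}

φ for q: defs {B0,B1,B2}
  DF⁺ = {B2,B4}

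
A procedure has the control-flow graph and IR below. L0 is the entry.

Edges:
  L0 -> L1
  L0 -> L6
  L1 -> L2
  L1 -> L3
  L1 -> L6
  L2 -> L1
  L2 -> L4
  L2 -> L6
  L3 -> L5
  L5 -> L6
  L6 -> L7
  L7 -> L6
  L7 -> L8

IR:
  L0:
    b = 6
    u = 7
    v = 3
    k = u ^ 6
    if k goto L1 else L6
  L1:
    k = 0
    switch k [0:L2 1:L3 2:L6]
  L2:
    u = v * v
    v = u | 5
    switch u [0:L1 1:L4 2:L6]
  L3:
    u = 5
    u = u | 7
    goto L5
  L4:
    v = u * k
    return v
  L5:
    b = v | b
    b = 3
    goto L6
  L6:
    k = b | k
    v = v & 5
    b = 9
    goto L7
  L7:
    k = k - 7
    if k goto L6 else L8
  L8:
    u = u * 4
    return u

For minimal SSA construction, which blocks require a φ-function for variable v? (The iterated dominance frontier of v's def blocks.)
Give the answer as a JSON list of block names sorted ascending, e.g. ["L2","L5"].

idom tree: L1←L0 L2←L1 L3←L1 L4←L2 L5←L3 L6←L0 L7←L6 L8←L7
Join-block Dom:
  L1: preds {L0,L2}: {L0} ∩ {L0,L1,L2} = {L0}; idom=L0
  L6: preds {L0,L1,L2,L5,L7}: {L0} ∩ {L0,L1} ∩ {L0,L1,L2} ∩ {L0,L1,L3,L5} ∩ {L0,L6,L7} = {L0}; idom=L0

Frontier:
  L1←L0: walk · to L0
  L1←L2: walk L2→L1 to L0
  L6←L0: walk · to L0
  L6←L1: walk L1 to L0
  L6←L2: walk L2→L1 to L0
  L6←L5: walk L5→L3→L1 to L0
  L6←L7: walk L7→L6 to L0
  L0: DF=∅
  L1: DF={L1,L6}
  L2: DF={L1,L6}
  L3: DF={L6}
  L4: DF=∅
  L5: DF={L6}
  L6: DF={L6}
  L7: DF={L6}
  L8: DF=∅

φ for v: defs {L0,L2,L4,L6}
  DF⁺ = {L1,L6}

Answer: ["L1", "L6"]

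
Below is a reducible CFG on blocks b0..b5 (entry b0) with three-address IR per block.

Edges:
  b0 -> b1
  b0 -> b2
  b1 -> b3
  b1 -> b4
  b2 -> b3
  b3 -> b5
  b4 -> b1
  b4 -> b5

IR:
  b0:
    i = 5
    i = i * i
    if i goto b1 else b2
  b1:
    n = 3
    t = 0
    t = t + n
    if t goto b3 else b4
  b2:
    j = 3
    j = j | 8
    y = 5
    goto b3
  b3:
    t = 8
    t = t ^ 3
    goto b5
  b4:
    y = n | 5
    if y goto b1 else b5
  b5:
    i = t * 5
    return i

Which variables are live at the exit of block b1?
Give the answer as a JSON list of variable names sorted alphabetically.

Answer: ["n", "t"]

Working:
def/use:
  b0: {i} / ∅
  b1: {n,t} / ∅
  b2: {j,y} / ∅
  b3: {t} / ∅
  b4: {y} / {n}
  b5: {i} / {t}

Liveness:
  live b0: ∅→∅
  live b1: ∅→{n,t}
  live b2: ∅→∅
  live b3: ∅→{t}
  live b4: {n,t}→{t}
  live b5: {t}→∅

live-out(b1) = ["n", "t"]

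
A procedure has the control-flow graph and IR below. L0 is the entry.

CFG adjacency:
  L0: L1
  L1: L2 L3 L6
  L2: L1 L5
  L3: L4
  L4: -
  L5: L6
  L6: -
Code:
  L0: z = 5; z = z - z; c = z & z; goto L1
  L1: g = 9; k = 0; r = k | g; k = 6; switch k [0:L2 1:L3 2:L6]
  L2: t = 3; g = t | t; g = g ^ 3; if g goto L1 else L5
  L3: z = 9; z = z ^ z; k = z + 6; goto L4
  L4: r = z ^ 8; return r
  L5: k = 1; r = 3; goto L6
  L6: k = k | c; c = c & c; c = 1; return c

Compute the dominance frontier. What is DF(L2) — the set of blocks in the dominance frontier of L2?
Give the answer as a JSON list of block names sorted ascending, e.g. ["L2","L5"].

Answer: ["L1", "L6"]

Derivation:
idom tree: L1←L0 L2←L1 L3←L1 L4←L3 L5←L2 L6←L1
Join-block Dom:
  L1: preds {L0,L2}: {L0} ∩ {L0,L1,L2} = {L0}; idom=L0
  L6: preds {L1,L5}: {L0,L1} ∩ {L0,L1,L2,L5} = {L0,L1}; idom=L1

Frontier:
  L1←L0: walk · to L0
  L1←L2: walk L2→L1 to L0
  L6←L1: walk · to L1
  L6←L5: walk L5→L2 to L1
  DF(L0)=∅
  DF(L1)={L1}
  DF(L2)={L1,L6}
  DF(L3)=∅
  DF(L4)=∅
  DF(L5)={L6}
  DF(L6)=∅

DF(L2) = ["L1", "L6"]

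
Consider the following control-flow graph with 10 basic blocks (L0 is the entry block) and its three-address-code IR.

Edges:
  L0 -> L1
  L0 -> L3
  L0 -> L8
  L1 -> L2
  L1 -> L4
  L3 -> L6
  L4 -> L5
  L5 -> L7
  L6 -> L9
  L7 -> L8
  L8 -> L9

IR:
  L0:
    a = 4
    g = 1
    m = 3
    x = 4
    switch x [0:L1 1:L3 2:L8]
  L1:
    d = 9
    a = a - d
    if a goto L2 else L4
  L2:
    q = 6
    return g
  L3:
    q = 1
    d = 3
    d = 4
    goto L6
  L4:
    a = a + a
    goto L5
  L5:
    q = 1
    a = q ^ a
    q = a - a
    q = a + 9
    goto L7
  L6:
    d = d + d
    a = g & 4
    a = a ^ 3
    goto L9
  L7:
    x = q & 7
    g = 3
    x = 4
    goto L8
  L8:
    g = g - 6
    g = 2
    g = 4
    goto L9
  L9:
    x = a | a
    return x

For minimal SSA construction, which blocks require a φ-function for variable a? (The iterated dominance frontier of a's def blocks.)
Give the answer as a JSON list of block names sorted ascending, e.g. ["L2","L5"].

idom tree: L1←L0 L2←L1 L3←L0 L4←L1 L5←L4 L6←L3 L7←L5 L8←L0 L9←L0
Dom at joins:
  L8: preds {L0,L7}: {L0} ∩ {L0,L1,L4,L5,L7} = {L0}; idom=L0
  L9: preds {L6,L8}: {L0,L3,L6} ∩ {L0,L8} = {L0}; idom=L0

DF derivation:
  L8←L0: walk · to L0
  L8←L7: walk L7→L5→L4→L1 to L0
  L9←L6: walk L6→L3 to L0
  L9←L8: walk L8 to L0
  DF(L0)=∅
  DF(L1)={L8}
  DF(L2)=∅
  DF(L3)={L9}
  DF(L4)={L8}
  DF(L5)={L8}
  DF(L6)={L9}
  DF(L7)={L8}
  DF(L8)={L9}
  DF(L9)=∅

φ for a: defs {L0,L1,L4,L5,L6}
  DF⁺ = {L8,L9}

Answer: ["L8", "L9"]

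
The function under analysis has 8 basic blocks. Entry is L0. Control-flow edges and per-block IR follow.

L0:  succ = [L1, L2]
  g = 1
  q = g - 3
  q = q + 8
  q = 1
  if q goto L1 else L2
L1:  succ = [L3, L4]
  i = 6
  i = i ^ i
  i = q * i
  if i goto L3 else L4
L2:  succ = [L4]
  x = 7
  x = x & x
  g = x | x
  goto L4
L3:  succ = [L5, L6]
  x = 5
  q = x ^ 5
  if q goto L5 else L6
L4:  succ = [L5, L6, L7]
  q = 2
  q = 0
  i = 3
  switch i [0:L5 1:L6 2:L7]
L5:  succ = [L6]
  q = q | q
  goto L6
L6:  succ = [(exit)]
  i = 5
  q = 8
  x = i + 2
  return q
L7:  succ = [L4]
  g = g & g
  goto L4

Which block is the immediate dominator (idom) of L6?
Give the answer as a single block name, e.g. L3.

idom tree: L1←L0 L2←L0 L3←L1 L4←L0 L5←L0 L6←L0 L7←L4
Join-block Dom:
  L4: preds {L1,L2,L7}: {L0,L1} ∩ {L0,L2} ∩ {L0,L4,L7} = {L0}; idom=L0
  L5: preds {L3,L4}: {L0,L1,L3} ∩ {L0,L4} = {L0}; idom=L0
  L6: preds {L3,L4,L5}: {L0,L1,L3} ∩ {L0,L4} ∩ {L0,L5} = {L0}; idom=L0

idom(L6) = L0

Answer: L0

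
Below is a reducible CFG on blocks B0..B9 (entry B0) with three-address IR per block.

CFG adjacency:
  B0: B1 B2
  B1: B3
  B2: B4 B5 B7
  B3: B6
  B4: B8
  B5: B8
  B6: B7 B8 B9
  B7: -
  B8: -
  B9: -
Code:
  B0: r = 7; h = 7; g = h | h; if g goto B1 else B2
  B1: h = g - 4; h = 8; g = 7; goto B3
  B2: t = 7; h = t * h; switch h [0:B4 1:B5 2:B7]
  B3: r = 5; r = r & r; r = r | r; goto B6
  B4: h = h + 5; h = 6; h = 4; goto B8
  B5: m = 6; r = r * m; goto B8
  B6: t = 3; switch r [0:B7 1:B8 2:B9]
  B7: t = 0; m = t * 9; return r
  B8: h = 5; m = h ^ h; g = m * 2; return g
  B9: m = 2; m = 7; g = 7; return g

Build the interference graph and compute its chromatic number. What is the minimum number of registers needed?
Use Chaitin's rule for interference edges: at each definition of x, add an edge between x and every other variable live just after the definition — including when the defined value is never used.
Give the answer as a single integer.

def/use:
  B0 def {g,h,r} use ∅
  B1 def {g,h} use {g}
  B2 def {h,t} use {h}
  B3 def {r} use ∅
  B4 def {h} use {h}
  B5 def {m,r} use {r}
  B6 def {t} use {r}
  B7 def {m,t} use {r}
  B8 def {g,h,m} use ∅
  B9 def {g,m} use ∅

Backward fixpoint:
  live B0: ∅→{g,h,r}
  live B1: {g}→∅
  live B2: {h,r}→{h,r}
  live B3: ∅→{r}
  live B4: {h}→∅
  live B5: {r}→∅
  live B6: {r}→{r}
  live B7: {r}→∅
  live B8: ∅→∅
  live B9: ∅→∅

Conflict graph:
  g — {h,r}
  h — {g,r,t}
  m — {r}
  r — {g,h,m,t}
  t — {h,r}

Colouring:
  lower bound: {g,h,r} mutually conflict ⇒ χ ≥ 3
  3-colouring: r0={r}  r1={h,m}  r2={g,t}
  χ = 3

Answer: 3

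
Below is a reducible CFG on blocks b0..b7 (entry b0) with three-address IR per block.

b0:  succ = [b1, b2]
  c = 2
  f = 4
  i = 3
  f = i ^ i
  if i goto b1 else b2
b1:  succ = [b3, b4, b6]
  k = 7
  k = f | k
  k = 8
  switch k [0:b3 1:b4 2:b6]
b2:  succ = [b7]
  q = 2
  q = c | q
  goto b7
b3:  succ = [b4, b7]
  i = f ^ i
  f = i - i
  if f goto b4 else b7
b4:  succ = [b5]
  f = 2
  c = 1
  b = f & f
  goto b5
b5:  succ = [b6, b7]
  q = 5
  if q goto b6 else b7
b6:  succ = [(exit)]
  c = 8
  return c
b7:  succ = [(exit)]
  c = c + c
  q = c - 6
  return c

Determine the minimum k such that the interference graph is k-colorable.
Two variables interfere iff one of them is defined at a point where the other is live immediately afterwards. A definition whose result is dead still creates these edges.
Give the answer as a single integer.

Per-block:
  b0 def {c,f,i} use ∅
  b1 def {k} use {f}
  b2 def {q} use {c}
  b3 def {f,i} use {f,i}
  b4 def {b,c,f} use ∅
  b5 def {q} use ∅
  b6 def {c} use ∅
  b7 def {c,q} use {c}

Live sets:
  b0: in=∅ out={c,f,i}
  b1: in={c,f,i} out={c,f,i}
  b2: in={c} out={c}
  b3: in={c,f,i} out={c}
  b4: in=∅ out={c}
  b5: in={c} out={c}
  b6: in=∅ out=∅
  b7: in={c} out=∅

Conflict graph:
  b: {c}
  c: {b,f,i,k,q}
  f: {c,i,k}
  i: {c,f,k}
  k: {c,f,i}
  q: {c}

Chromatic number:
  {c,f,i,k} pairwise interfere (4-clique) ⇒ χ ≥ 4
  4-colouring: c0={c}  c1={b,f,q}  c2={i}  c3={k}
  χ = 4

Answer: 4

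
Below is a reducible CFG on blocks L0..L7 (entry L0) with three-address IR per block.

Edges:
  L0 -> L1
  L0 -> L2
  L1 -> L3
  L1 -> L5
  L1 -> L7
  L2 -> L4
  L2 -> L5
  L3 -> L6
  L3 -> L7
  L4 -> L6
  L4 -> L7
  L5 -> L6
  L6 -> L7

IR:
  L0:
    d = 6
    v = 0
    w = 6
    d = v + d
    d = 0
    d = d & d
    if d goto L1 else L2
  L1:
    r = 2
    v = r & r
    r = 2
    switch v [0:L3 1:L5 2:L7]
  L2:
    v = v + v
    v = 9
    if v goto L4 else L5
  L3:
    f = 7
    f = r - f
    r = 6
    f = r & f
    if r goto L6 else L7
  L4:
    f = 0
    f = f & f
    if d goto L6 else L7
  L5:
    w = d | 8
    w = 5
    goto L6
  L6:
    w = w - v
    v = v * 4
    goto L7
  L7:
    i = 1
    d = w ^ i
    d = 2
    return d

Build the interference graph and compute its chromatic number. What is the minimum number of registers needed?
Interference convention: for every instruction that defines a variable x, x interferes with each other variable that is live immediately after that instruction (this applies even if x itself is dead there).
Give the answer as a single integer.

Answer: 5

Derivation:
Block summaries:
  L0 def {d,v,w} use ∅
  L1 def {r,v} use ∅
  L2 def {v} use {v}
  L3 def {f,r} use {r}
  L4 def {f} use {d}
  L5 def {w} use {d}
  L6 def {v,w} use {v,w}
  L7 def {d,i} use {w}

Live sets:
  L0: in=∅ out={d,v,w}
  L1: in={d,w} out={d,r,v,w}
  L2: in={d,v,w} out={d,v,w}
  L3: in={r,v,w} out={v,w}
  L4: in={d,v,w} out={v,w}
  L5: in={d,v} out={v,w}
  L6: in={v,w} out={w}
  L7: in={w} out=∅

Interfere edges:
  d — {f,r,v,w}
  f — {d,r,v,w}
  i — {w}
  r — {d,f,v,w}
  v — {d,f,r,w}
  w — {d,f,i,r,v}

Colouring:
  {d,f,r,v,w} pairwise interfere (5-clique) ⇒ χ ≥ 5
  assign d→R1 f→R2 i→R1 r→R3 v→R4 w→R0 — no edge inside a register ⇒ χ ≤ 5
  χ = 5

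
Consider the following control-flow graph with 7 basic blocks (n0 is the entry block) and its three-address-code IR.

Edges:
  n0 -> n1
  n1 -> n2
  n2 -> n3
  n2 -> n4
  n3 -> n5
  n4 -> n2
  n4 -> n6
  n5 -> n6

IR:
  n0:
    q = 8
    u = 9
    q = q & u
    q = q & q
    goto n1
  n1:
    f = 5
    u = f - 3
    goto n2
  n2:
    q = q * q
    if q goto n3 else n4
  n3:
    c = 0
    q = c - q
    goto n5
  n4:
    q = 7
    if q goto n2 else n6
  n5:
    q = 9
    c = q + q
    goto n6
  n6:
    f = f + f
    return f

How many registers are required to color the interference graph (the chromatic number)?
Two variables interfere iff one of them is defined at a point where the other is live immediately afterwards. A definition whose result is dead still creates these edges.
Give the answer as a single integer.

Block summaries:
  n0: def={q,u} ue=∅
  n1: def={f,u} ue=∅
  n2: def={q} ue={q}
  n3: def={c,q} ue={q}
  n4: def={q} ue=∅
  n5: def={c,q} ue=∅
  n6: def={f} ue={f}

Liveness:
  live n0: ∅→{q}
  live n1: {q}→{f,q}
  live n2: {f,q}→{f,q}
  live n3: {f,q}→{f}
  live n4: {f}→{f,q}
  live n5: {f}→{f}
  live n6: {f}→∅

Interference:
  c: {f,q}
  f: {c,q,u}
  q: {c,f,u}
  u: {f,q}

Chromatic number:
  clique {c,f,q} ⇒ need ≥ 3
  3-colouring: c0={f}  c1={q}  c2={c,u}
  χ = 3

Answer: 3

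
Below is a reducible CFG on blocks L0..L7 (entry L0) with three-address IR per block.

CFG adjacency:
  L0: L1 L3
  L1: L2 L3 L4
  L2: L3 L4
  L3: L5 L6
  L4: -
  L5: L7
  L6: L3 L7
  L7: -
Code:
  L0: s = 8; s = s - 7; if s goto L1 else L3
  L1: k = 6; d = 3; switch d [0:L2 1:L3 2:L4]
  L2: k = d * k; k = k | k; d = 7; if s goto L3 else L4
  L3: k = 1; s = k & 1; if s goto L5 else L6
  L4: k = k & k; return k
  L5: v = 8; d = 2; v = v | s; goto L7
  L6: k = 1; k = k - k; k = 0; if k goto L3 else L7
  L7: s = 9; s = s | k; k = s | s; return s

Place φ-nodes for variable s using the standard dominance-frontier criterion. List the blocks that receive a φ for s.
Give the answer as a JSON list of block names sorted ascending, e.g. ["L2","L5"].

Answer: ["L3"]

Analysis:
idom tree: L1←L0 L2←L1 L3←L0 L4←L1 L5←L3 L6←L3 L7←L3
Dom at joins:
  L3: preds {L0,L1,L2,L6}: {L0} ∩ {L0,L1} ∩ {L0,L1,L2} ∩ {L0,L3,L6} = {L0}; idom=L0
  L4: preds {L1,L2}: {L0,L1} ∩ {L0,L1,L2} = {L0,L1}; idom=L1
  L7: preds {L5,L6}: {L0,L3,L5} ∩ {L0,L3,L6} = {L0,L3}; idom=L3

DF walk-up:
  join L3 pred L0: · stop@L0
  join L3 pred L1: L1 stop@L0
  join L3 pred L2: L2→L1 stop@L0
  join L3 pred L6: L6→L3 stop@L0
  join L4 pred L1: · stop@L1
  join L4 pred L2: L2 stop@L1
  join L7 pred L5: L5 stop@L3
  join L7 pred L6: L6 stop@L3
  L0: DF=∅
  L1: DF={L3}
  L2: DF={L3,L4}
  L3: DF={L3}
  L4: DF=∅
  L5: DF={L7}
  L6: DF={L3,L7}
  L7: DF=∅

φ for s: defs {L0,L3,L7}
  DF⁺ = {L3}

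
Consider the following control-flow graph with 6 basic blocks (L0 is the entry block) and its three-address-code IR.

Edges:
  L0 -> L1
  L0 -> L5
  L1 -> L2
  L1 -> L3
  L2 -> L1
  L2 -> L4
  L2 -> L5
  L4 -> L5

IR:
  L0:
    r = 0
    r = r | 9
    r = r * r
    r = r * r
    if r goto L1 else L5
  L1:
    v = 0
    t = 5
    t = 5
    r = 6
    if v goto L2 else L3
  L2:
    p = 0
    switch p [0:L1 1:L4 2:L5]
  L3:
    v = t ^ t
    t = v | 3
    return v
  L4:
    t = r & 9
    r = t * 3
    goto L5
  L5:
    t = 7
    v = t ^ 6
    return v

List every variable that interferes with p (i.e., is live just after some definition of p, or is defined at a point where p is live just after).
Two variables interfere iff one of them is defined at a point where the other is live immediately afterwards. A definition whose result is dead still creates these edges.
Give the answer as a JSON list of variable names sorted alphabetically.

Answer: ["r"]

Analysis:
Block summaries:
  L0: {r} / ∅
  L1: {r,t,v} / ∅
  L2: {p} / ∅
  L3: {t,v} / {t}
  L4: {r,t} / {r}
  L5: {t,v} / ∅

Backward fixpoint:
  live L0: ∅→∅
  live L1: ∅→{r,t}
  live L2: {r}→{r}
  live L3: {t}→∅
  live L4: {r}→∅
  live L5: ∅→∅

Interfere edges:
  p: {r}
  r: {p,t,v}
  t: {r,v}
  v: {r,t}

N(p) = ["r"]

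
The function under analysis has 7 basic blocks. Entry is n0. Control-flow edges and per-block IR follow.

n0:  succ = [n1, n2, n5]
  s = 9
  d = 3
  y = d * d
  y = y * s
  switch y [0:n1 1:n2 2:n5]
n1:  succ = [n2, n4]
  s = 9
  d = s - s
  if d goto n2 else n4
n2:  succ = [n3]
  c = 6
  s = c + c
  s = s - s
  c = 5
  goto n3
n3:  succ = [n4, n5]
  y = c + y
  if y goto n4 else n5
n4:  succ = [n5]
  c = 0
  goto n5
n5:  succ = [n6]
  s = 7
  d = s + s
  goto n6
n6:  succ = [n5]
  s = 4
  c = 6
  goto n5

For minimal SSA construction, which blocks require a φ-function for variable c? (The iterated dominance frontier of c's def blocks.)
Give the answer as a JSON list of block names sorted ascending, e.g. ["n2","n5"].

idom tree: n1←n0 n2←n0 n3←n2 n4←n0 n5←n0 n6←n5
Dom at joins:
  n2: preds {n0,n1}: {n0} ∩ {n0,n1} = {n0}; idom=n0
  n4: preds {n1,n3}: {n0,n1} ∩ {n0,n2,n3} = {n0}; idom=n0
  n5: preds {n0,n3,n4,n6}: {n0} ∩ {n0,n2,n3} ∩ {n0,n4} ∩ {n0,n5,n6} = {n0}; idom=n0

DF derivation:
  n2←n0: walk · to n0
  n2←n1: walk n1 to n0
  n4←n1: walk n1 to n0
  n4←n3: walk n3→n2 to n0
  n5←n0: walk · to n0
  n5←n3: walk n3→n2 to n0
  n5←n4: walk n4 to n0
  n5←n6: walk n6→n5 to n0
  n0: DF=∅
  n1: DF={n2,n4}
  n2: DF={n4,n5}
  n3: DF={n4,n5}
  n4: DF={n5}
  n5: DF={n5}
  n6: DF={n5}

φ for c: defs {n2,n4,n6}
  DF⁺ = {n4,n5}

Answer: ["n4", "n5"]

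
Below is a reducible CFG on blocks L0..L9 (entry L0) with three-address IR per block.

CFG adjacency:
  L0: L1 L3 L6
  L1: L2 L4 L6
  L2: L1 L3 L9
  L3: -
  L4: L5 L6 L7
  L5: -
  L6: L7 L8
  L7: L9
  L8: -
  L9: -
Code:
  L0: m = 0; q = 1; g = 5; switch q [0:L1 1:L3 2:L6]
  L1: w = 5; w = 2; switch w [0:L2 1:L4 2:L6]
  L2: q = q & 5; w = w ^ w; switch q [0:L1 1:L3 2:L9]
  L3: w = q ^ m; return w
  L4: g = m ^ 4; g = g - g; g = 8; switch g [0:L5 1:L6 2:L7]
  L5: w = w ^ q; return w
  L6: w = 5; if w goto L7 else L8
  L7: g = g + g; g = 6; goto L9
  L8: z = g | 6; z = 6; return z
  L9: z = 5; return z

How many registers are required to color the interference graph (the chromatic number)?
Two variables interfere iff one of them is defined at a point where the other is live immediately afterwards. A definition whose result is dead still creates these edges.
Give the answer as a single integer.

def/use:
  L0: {g,m,q} / ∅
  L1: {w} / ∅
  L2: {q,w} / {q,w}
  L3: {w} / {m,q}
  L4: {g} / {m}
  L5: {w} / {q,w}
  L6: {w} / ∅
  L7: {g} / {g}
  L8: {z} / {g}
  L9: {z} / ∅

Liveness:
  L0 li=∅ lo={g,m,q}
  L1 li={g,m,q} lo={g,m,q,w}
  L2 li={g,m,q,w} lo={g,m,q}
  L3 li={m,q} lo=∅
  L4 li={m,q,w} lo={g,q,w}
  L5 li={q,w} lo=∅
  L6 li={g} lo={g}
  L7 li={g} lo=∅
  L8 li={g} lo=∅
  L9 li=∅ lo=∅

Interference:
  g — {m,q,w}
  m — {g,q,w}
  q — {g,m,w}
  w — {g,m,q}
  z — ∅

Colouring:
  lower bound: {g,m,q,w} mutually conflict ⇒ χ ≥ 4
  assign g→r0 m→r1 q→r2 w→r3 z→r0 — no edge inside a register ⇒ χ ≤ 4
  χ = 4

Answer: 4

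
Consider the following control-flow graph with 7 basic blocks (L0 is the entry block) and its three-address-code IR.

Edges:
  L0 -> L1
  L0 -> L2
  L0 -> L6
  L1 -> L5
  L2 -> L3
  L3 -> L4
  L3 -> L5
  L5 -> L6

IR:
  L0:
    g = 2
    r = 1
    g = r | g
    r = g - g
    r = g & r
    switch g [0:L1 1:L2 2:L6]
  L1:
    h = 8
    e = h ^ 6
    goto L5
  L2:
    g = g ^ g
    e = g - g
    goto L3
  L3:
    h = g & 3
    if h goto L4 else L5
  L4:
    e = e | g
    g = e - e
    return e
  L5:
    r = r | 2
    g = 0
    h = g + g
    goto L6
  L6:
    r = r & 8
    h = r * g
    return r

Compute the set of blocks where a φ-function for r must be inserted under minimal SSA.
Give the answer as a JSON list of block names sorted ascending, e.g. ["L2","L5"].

idom tree: L1←L0 L2←L0 L3←L2 L4←L3 L5←L0 L6←L0
Join-block Dom:
  L5: preds {L1,L3}: {L0,L1} ∩ {L0,L2,L3} = {L0}; idom=L0
  L6: preds {L0,L5}: {L0} ∩ {L0,L5} = {L0}; idom=L0

DF walk-up:
  L5←L1: walk L1 to L0
  L5←L3: walk L3→L2 to L0
  L6←L0: walk · to L0
  L6←L5: walk L5 to L0
  L0 → ∅
  L1 → {L5}
  L2 → {L5}
  L3 → {L5}
  L4 → ∅
  L5 → {L6}
  L6 → ∅

φ for r: defs {L0,L5,L6}
  DF⁺ = {L6}

Answer: ["L6"]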